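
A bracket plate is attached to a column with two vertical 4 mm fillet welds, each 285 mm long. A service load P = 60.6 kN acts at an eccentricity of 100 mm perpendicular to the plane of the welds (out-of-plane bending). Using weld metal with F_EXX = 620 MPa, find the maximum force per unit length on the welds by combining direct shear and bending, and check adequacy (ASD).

L_w = 2 × 285 = 570 mm; section modulus (unit throat) S = 2 × L²/6 = 27080 mm².
Direct shear f_v = P/L_w = 60.6×10³/570 = 106.3 N/mm.
Moment M = P × e = 60.6×10³ × 100 = 6060000 N·mm; bending f_b = M/S = 223.8 N/mm.
f_max = √(f_v² + f_b²) = √(106.3² + 223.8²) = 247.8 N/mm.
r_n/Ω = (1/2.0) × 0.6 × 620 × (0.707 × 4) = 526 N/mm → adequate.

f_max ≈ 248 N/mm; adequate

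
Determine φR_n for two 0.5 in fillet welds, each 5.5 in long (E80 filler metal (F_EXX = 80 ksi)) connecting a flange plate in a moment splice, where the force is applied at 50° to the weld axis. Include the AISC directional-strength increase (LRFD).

t_e = 0.707 × 0.5 = 0.3535 in; A_we = 0.3535 × 11 = 3.888 in².
Directional factor: 1.0 + 0.5 sin^1.5(50°) = 1.335.
F_nw = 0.6 × 80 × 1.335 = 64.09 ksi.
φR_n = 0.75 × 64.09 × 3.888 = 186.9 kip.

φR_n ≈ 187 kip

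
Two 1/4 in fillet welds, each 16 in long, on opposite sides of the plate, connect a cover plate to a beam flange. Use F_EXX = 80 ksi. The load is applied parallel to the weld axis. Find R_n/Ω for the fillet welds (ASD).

Effective throat t_e = 0.707 × 0.25 = 0.1767 in.
Total length L = 32 in; A_we = 0.1767 × 32 = 5.656 in².
F_nw = 0.6 F_EXX = 0.6 × 80 = 48 ksi.
R_n = 48 × 5.656 = 271.5 kip; R_n/Ω = 271.5/2.0 = 135.7 kip.

R_n/Ω ≈ 136 kip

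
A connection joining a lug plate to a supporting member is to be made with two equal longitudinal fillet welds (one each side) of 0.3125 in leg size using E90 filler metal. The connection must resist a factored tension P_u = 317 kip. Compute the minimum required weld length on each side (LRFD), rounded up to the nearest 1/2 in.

L = 18 in on each side

E90XX → F_EXX = 90 ksi.
Throat t_e = 0.707 × 0.3125 = 0.2209 in.
φr_n = 0.75 × 0.6 × 90 × 0.2209 = 8.948 kip/in.
L_req = P_u / φr_n = 317 / 8.948 = 35.43 in total.
Per side: 35.43 / 2 = 17.71 in.
Round up → use L = 18 in on each side.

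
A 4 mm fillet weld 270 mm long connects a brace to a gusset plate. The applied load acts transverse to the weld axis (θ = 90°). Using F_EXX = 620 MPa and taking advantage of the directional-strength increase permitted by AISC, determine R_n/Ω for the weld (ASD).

t_e = 0.707 × 4 = 2.828 mm; A_we = 2.828 × 270 = 763.6 mm².
Directional factor: 1.0 + 0.5 sin^1.5(90°) = 1.5.
F_nw = 0.6 × 620 × 1.5 = 558 MPa.
R_n/Ω = (558 × 763.6) / 2.0 × 10⁻³ = 213 kN.

R_n/Ω ≈ 213 kN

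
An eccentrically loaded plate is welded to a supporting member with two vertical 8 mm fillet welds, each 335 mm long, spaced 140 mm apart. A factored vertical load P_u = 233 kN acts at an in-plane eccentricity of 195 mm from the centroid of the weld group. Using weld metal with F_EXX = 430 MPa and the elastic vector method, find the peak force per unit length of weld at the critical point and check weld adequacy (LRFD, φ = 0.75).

f_max ≈ 1050 N/mm; adequate

Total weld length L_w = 670 mm. Treat welds as unit-width lines.
Polar moment about centroid: J = 2[d³/12 + d(b/2)²] = 2[335³/12 + 335×70²] = 9549000 mm³.
Direct shear f_v = P/L_w = 233×10³ / 670 = 347.8 N/mm (vertical).
Torsion M = P·e = 233×10³ × 195 = 45435000 N·mm.
Critical point at (x, y) = (70, 167.5) from centroid. f_tx = M·y/J = 797 N/mm; f_ty = M·x/J = 333.1 N/mm.
Resultant f_max = √[f_tx² + (f_v + f_ty)²] = √[797² + (347.8 + 333.1)²] = 1048 N/mm.
Capacity per unit length: φr_n = 0.75 × 0.6 × 430 × (0.707 × 8) = 1094 N/mm.
1048 ≤ 1094 → adequate.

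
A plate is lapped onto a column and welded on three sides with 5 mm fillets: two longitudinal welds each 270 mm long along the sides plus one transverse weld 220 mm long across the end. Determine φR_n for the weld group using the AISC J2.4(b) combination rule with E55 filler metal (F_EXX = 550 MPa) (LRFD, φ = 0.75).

t_e = 0.707 × 5 = 3.535 mm.
R_nwl = 0.6 × 550 × 3.535 × 540 × 10⁻³ = 629.9 kN (longitudinal, 2 welds).
R_nwt = 0.6 × 550 × 3.535 × 220 × 10⁻³ = 256.6 kN (transverse, base value).
(i) R_nwl + R_nwt = 886.6 kN; (ii) 0.85 R_nwl + 1.5 R_nwt = 920.4 kN.
R_n = max = 920.4 kN [governs: (ii)]; φR_n = 690.3 kN.

φR_n ≈ 690 kN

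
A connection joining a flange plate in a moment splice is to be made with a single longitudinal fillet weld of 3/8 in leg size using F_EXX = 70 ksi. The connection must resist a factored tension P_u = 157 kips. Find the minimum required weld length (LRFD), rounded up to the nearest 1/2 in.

Throat t_e = 0.707 × 0.375 = 0.2651 in.
φr_n = 0.75 × 0.6 × 70 × 0.2651 = 8.351 kips/in.
L_req = P_u / φr_n = 157 / 8.351 = 18.8 in total.
Round up → use L = 19 in.

L = 19 in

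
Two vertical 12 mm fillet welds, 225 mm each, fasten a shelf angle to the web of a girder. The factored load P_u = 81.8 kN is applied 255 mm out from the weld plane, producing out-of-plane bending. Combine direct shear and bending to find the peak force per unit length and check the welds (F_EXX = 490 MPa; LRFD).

f_max ≈ 1250 N/mm; adequate

L_w = 2 × 225 = 450 mm; section modulus (unit throat) S = 2 × L²/6 = 16880 mm².
Direct shear f_v = P/L_w = 81.8×10³/450 = 181.8 N/mm.
Moment M = P × e = 81.8×10³ × 255 = 20859000 N·mm; bending f_b = M/S = 1236 N/mm.
f_max = √(f_v² + f_b²) = √(181.8² + 1236²) = 1249 N/mm.
φr_n = 0.75 × 0.6 × 490 × (0.707 × 12) = 1871 N/mm → adequate.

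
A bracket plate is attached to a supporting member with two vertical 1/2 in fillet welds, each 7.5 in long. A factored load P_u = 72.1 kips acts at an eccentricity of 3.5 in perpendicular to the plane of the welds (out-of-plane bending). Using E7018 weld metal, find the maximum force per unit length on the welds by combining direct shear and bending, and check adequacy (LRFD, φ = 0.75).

E70XX → F_EXX = 70 ksi.
L_w = 2 × 7.5 = 15 in; section modulus (unit throat) S = 2 × L²/6 = 18.75 in².
Direct shear f_v = P/L_w = 72.1/15 = 4.807 kip/in.
Moment M = P × e = 72.1 × 3.5 = 252.35 kip·in; bending f_b = M/S = 13.46 kip/in.
f_max = √(f_v² + f_b²) = √(4.807² + 13.46²) = 14.29 kip/in.
φr_n = 0.75 × 0.6 × 70 × (0.707 × 0.5) = 11.14 kip/in → NOT adequate.

f_max ≈ 14.3 kip/in; NOT adequate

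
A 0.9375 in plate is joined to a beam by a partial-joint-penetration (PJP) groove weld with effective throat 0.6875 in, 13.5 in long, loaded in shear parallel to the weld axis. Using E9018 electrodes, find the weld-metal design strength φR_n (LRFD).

φR_n ≈ 376 kip

E90XX → F_EXX = 90 ksi.
Effective throat (given) t_e = 0.6875 in.
A_we = 0.6875 × 13.5 = 9.281 in².
F_nw = 0.6 F_EXX = 54 ksi.
φR_n = 0.75 × 54 × 9.281 = 375.9 kip.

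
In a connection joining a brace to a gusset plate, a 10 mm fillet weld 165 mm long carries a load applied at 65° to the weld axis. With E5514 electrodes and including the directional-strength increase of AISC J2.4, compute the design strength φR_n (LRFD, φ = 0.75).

E55XX → F_EXX = 550 MPa.
t_e = 0.707 × 10 = 7.07 mm; A_we = 7.07 × 165 = 1167 mm².
Directional factor: 1.0 + 0.5 sin^1.5(65°) = 1.431.
F_nw = 0.6 × 550 × 1.431 = 472.4 MPa.
φR_n = 0.75 × 472.4 × 1167 × 10⁻³ = 413.3 kN.

φR_n ≈ 413 kN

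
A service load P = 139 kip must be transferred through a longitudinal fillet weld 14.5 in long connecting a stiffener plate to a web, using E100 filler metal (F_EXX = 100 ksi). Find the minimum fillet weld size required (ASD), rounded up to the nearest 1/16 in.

w = 1/2 in

Total weld length L = 14.5 in.
Required throat t_e = P × Ω / (0.6 F_EXX × L) = 139 × 2.0 / (0.6 × 100 × 14.5) = 0.3195 in.
Required leg w = t_e / 0.707 = 0.452 in → use 1/2 in.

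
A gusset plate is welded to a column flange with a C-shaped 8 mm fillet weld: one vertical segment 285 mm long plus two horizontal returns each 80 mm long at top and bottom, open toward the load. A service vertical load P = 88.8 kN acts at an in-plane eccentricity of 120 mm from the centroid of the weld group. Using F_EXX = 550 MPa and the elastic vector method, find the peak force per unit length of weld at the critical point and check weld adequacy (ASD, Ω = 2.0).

Total weld length L_w = 445 mm. Treat welds as unit-width lines.
Centroid: x̄ = 2×80×40 / 445 = 14.38 mm from the vertical weld.
Polar moment about centroid: J = I_x + I_y = [285³/12 + 2×80×142.5²] + [285×14.38² + 2(80³/12 + 80×25.62²)] = 5427000 mm³.
Direct shear f_v = P/L_w = 88.8×10³ / 445 = 199.6 N/mm (vertical).
Torsion M = P·e = 88.8×10³ × 120 = 10656000 N·mm.
Critical point at (x, y) = (65.62, 142.5) from centroid. f_tx = M·y/J = 279.8 N/mm; f_ty = M·x/J = 128.8 N/mm.
Resultant f_max = √[f_tx² + (f_v + f_ty)²] = √[279.8² + (199.6 + 128.8)²] = 431.4 N/mm.
Capacity per unit length: r_n/Ω = (1/2.0) × 0.6 × 550 × (0.707 × 8) = 933.2 N/mm.
431.4 ≤ 933.2 → adequate.

f_max ≈ 431 N/mm; adequate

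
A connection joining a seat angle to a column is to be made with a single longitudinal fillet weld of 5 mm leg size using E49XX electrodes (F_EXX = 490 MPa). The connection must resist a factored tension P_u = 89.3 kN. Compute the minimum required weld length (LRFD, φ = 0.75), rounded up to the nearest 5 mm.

Throat t_e = 0.707 × 5 = 3.535 mm.
φr_n = 0.75 × 0.6 × 490 × 3.535 × 10⁻³ = 0.7795 kN/mm.
L_req = P_u / φr_n = 89.3 / 0.7795 = 114.6 mm total.
Round up → use L = 115 mm.

L = 115 mm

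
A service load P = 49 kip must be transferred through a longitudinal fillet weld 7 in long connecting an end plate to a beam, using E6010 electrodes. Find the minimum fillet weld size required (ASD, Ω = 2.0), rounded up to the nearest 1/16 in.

w = 9/16 in

E60XX → F_EXX = 60 ksi.
Total weld length L = 7 in.
Required throat t_e = P × Ω / (0.6 F_EXX × L) = 49 × 2.0 / (0.6 × 60 × 7) = 0.3889 in.
Required leg w = t_e / 0.707 = 0.5501 in → use 9/16 in.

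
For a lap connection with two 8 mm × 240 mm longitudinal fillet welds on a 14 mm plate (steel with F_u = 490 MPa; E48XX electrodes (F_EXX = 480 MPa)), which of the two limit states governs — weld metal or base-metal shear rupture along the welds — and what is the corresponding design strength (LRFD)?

φR_n ≈ 586 kN (weld metal governs)

t_e = 0.707 × 8 = 5.656 mm; L = 480 mm.
Weld metal: φR_n = 0.75 × 0.6 × 480 × 5.656 × 480 × 10⁻³ = 586.4 kN.
Base metal (shear rupture): φR_n = 0.75 × 0.6 × 490 × 14 × 480 × 10⁻³ = 1482 kN.
Governing: weld metal.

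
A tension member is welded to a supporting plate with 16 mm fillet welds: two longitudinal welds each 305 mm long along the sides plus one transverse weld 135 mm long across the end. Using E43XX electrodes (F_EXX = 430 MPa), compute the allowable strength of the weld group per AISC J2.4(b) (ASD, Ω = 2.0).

t_e = 0.707 × 16 = 11.31 mm.
R_nwl = 0.6 × 430 × 11.31 × 610 × 10⁻³ = 1780 kN (longitudinal, 2 welds).
R_nwt = 0.6 × 430 × 11.31 × 135 × 10⁻³ = 394 kN (transverse, base value).
(i) R_nwl + R_nwt = 2174 kN; (ii) 0.85 R_nwl + 1.5 R_nwt = 2104 kN.
R_n = max = 2174 kN [governs: (i)]; R_n/Ω = 1087 kN.

R_n/Ω ≈ 1090 kN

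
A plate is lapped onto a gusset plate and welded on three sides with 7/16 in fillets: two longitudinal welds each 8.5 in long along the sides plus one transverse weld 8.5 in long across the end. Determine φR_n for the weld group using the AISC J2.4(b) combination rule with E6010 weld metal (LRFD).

E60XX → F_EXX = 60 ksi.
t_e = 0.707 × 0.4375 = 0.3093 in.
R_nwl = 0.6 × 60 × 0.3093 × 17 = 189.3 kip (longitudinal, 2 welds).
R_nwt = 0.6 × 60 × 0.3093 × 8.5 = 94.65 kip (transverse, base value).
(i) R_nwl + R_nwt = 283.9 kip; (ii) 0.85 R_nwl + 1.5 R_nwt = 302.9 kip.
R_n = max = 302.9 kip [governs: (ii)]; φR_n = 227.2 kip.

φR_n ≈ 227 kip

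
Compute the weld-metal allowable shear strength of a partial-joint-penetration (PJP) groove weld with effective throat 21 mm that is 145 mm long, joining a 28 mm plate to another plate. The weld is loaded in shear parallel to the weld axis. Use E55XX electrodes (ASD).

E55XX → F_EXX = 550 MPa.
Effective throat (given) t_e = 21 mm.
A_we = 21 × 145 = 3045 mm².
F_nw = 0.6 F_EXX = 330 MPa.
R_n/Ω = (330 × 3045) / 2.0 × 10⁻³ = 502.4 kN.

R_n/Ω ≈ 502 kN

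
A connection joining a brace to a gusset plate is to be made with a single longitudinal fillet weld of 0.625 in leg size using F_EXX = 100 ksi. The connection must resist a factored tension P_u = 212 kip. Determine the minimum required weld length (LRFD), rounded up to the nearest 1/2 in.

Throat t_e = 0.707 × 0.625 = 0.4419 in.
φr_n = 0.75 × 0.6 × 100 × 0.4419 = 19.88 kip/in.
L_req = P_u / φr_n = 212 / 19.88 = 10.66 in total.
Round up → use L = 11 in.

L = 11 in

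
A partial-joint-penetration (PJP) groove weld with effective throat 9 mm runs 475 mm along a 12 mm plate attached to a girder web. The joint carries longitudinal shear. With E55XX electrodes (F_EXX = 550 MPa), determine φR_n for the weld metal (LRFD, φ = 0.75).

φR_n ≈ 1060 kN

Effective throat (given) t_e = 9 mm.
A_we = 9 × 475 = 4275 mm².
F_nw = 0.6 F_EXX = 330 MPa.
φR_n = 0.75 × 330 × 4275 × 10⁻³ = 1058 kN.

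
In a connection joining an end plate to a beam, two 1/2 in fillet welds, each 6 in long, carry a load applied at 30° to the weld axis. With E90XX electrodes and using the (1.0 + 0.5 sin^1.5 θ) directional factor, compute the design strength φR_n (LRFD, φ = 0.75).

φR_n ≈ 202 kip

E90XX → F_EXX = 90 ksi.
t_e = 0.707 × 0.5 = 0.3535 in; A_we = 0.3535 × 12 = 4.242 in².
Directional factor: 1.0 + 0.5 sin^1.5(30°) = 1.177.
F_nw = 0.6 × 90 × 1.177 = 63.55 ksi.
φR_n = 0.75 × 63.55 × 4.242 = 202.2 kip.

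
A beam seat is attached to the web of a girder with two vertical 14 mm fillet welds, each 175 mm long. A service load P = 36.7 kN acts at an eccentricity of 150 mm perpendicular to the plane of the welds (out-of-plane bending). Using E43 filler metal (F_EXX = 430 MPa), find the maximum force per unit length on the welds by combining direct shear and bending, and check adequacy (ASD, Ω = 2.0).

L_w = 2 × 175 = 350 mm; section modulus (unit throat) S = 2 × L²/6 = 10210 mm².
Direct shear f_v = P/L_w = 36.7×10³/350 = 104.9 N/mm.
Moment M = P × e = 36.7×10³ × 150 = 5505000 N·mm; bending f_b = M/S = 539.3 N/mm.
f_max = √(f_v² + f_b²) = √(104.9² + 539.3²) = 549.4 N/mm.
r_n/Ω = (1/2.0) × 0.6 × 430 × (0.707 × 14) = 1277 N/mm → adequate.

f_max ≈ 549 N/mm; adequate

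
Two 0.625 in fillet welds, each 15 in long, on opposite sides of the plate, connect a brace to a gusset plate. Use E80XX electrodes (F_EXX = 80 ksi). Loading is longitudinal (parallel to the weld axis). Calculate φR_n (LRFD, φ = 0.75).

φR_n ≈ 477 kip

Effective throat t_e = 0.707 × 0.625 = 0.4419 in.
Total length L = 30 in; A_we = 0.4419 × 30 = 13.26 in².
F_nw = 0.6 F_EXX = 0.6 × 80 = 48 ksi.
φR_n = 0.75 × 48 × 13.26 = 477.2 kip.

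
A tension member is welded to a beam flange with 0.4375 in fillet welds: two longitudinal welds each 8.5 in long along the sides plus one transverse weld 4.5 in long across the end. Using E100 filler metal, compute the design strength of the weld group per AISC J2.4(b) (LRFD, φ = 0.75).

E100XX → F_EXX = 100 ksi.
t_e = 0.707 × 0.4375 = 0.3093 in.
R_nwl = 0.6 × 100 × 0.3093 × 17 = 315.5 kips (longitudinal, 2 welds).
R_nwt = 0.6 × 100 × 0.3093 × 4.5 = 83.51 kips (transverse, base value).
(i) R_nwl + R_nwt = 399 kips; (ii) 0.85 R_nwl + 1.5 R_nwt = 393.4 kips.
R_n = max = 399 kips [governs: (i)]; φR_n = 299.3 kips.

φR_n ≈ 299 kips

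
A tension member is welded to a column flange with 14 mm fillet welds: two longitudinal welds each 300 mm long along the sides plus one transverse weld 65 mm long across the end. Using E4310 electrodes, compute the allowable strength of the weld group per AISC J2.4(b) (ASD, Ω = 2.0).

E43XX → F_EXX = 430 MPa.
t_e = 0.707 × 14 = 9.898 mm.
R_nwl = 0.6 × 430 × 9.898 × 600 × 10⁻³ = 1532 kN (longitudinal, 2 welds).
R_nwt = 0.6 × 430 × 9.898 × 65 × 10⁻³ = 166 kN (transverse, base value).
(i) R_nwl + R_nwt = 1698 kN; (ii) 0.85 R_nwl + 1.5 R_nwt = 1551 kN.
R_n = max = 1698 kN [governs: (i)]; R_n/Ω = 849.1 kN.

R_n/Ω ≈ 849 kN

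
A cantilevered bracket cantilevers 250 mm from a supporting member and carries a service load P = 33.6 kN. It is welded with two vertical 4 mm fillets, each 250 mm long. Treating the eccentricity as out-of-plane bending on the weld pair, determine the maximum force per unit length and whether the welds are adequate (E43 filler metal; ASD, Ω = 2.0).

f_max ≈ 409 N/mm; NOT adequate

E43XX → F_EXX = 430 MPa.
L_w = 2 × 250 = 500 mm; section modulus (unit throat) S = 2 × L²/6 = 20830 mm².
Direct shear f_v = P/L_w = 33.6×10³/500 = 67.2 N/mm.
Moment M = P × e = 33.6×10³ × 250 = 8400000 N·mm; bending f_b = M/S = 403.2 N/mm.
f_max = √(f_v² + f_b²) = √(67.2² + 403.2²) = 408.8 N/mm.
r_n/Ω = (1/2.0) × 0.6 × 430 × (0.707 × 4) = 364.8 N/mm → NOT adequate.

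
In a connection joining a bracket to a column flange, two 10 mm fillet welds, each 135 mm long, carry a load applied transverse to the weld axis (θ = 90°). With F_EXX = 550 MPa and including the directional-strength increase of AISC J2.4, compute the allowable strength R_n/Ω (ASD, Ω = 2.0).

R_n/Ω ≈ 472 kN

t_e = 0.707 × 10 = 7.07 mm; A_we = 7.07 × 270 = 1909 mm².
Directional factor: 1.0 + 0.5 sin^1.5(90°) = 1.5.
F_nw = 0.6 × 550 × 1.5 = 495 MPa.
R_n/Ω = (495 × 1909) / 2.0 × 10⁻³ = 472.5 kN.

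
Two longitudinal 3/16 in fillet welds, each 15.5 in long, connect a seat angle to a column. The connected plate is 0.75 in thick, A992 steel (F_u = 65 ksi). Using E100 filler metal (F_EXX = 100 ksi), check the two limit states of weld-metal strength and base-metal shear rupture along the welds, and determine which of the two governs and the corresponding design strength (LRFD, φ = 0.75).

t_e = 0.707 × 0.1875 = 0.1326 in; L = 31 in.
Weld metal: φR_n = 0.75 × 0.6 × 100 × 0.1326 × 31 = 184.9 kip.
Base metal (shear rupture): φR_n = 0.75 × 0.6 × 65 × 0.75 × 31 = 680.1 kip.
Governing: weld metal.

φR_n ≈ 185 kip (weld metal governs)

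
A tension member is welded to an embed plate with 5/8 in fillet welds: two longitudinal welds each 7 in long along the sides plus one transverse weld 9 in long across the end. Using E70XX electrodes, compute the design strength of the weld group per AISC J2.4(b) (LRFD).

φR_n ≈ 354 kip

E70XX → F_EXX = 70 ksi.
t_e = 0.707 × 0.625 = 0.4419 in.
R_nwl = 0.6 × 70 × 0.4419 × 14 = 259.8 kip (longitudinal, 2 welds).
R_nwt = 0.6 × 70 × 0.4419 × 9 = 167 kip (transverse, base value).
(i) R_nwl + R_nwt = 426.9 kip; (ii) 0.85 R_nwl + 1.5 R_nwt = 471.4 kip.
R_n = max = 471.4 kip [governs: (ii)]; φR_n = 353.5 kip.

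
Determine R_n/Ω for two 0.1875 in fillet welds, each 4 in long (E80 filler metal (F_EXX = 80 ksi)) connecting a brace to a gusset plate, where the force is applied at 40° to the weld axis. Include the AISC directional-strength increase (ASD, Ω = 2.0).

R_n/Ω ≈ 32 kip

t_e = 0.707 × 0.1875 = 0.1326 in; A_we = 0.1326 × 8 = 1.06 in².
Directional factor: 1.0 + 0.5 sin^1.5(40°) = 1.258.
F_nw = 0.6 × 80 × 1.258 = 60.37 ksi.
R_n/Ω = (60.37 × 1.06) / 2.0 = 32.01 kip.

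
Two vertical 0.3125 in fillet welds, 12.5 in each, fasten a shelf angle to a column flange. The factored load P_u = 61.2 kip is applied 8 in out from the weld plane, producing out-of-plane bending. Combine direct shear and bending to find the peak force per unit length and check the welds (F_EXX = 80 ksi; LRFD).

f_max ≈ 9.71 kip/in; NOT adequate

L_w = 2 × 12.5 = 25 in; section modulus (unit throat) S = 2 × L²/6 = 52.08 in².
Direct shear f_v = P/L_w = 61.2/25 = 2.448 kip/in.
Moment M = P × e = 61.2 × 8 = 489.6 kip·in; bending f_b = M/S = 9.4 kip/in.
f_max = √(f_v² + f_b²) = √(2.448² + 9.4²) = 9.714 kip/in.
φr_n = 0.75 × 0.6 × 80 × (0.707 × 0.3125) = 7.954 kip/in → NOT adequate.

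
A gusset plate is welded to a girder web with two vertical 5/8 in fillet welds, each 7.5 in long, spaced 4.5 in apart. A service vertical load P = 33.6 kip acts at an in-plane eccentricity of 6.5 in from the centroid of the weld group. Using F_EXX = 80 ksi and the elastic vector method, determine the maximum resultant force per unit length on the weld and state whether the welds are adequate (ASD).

Total weld length L_w = 15 in. Treat welds as unit-width lines.
Polar moment about centroid: J = 2[d³/12 + d(b/2)²] = 2[7.5³/12 + 7.5×2.25²] = 146.2 in³.
Direct shear f_v = P/L_w = 33.6 / 15 = 2.24 kip/in (vertical).
Torsion M = P·e = 33.6 × 6.5 = 218.4 kip·in.
Critical point at (x, y) = (2.25, 3.75) from centroid. f_tx = M·y/J = 5.6 kip/in; f_ty = M·x/J = 3.36 kip/in.
Resultant f_max = √[f_tx² + (f_v + f_ty)²] = √[5.6² + (2.24 + 3.36)²] = 7.92 kip/in.
Capacity per unit length: r_n/Ω = (1/2.0) × 0.6 × 80 × (0.707 × 0.625) = 10.6 kip/in.
7.92 ≤ 10.6 → adequate.

f_max ≈ 7.92 kip/in; adequate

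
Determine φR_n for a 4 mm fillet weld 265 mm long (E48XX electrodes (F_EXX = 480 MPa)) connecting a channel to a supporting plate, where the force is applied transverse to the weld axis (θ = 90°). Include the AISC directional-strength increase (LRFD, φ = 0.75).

t_e = 0.707 × 4 = 2.828 mm; A_we = 2.828 × 265 = 749.4 mm².
Directional factor: 1.0 + 0.5 sin^1.5(90°) = 1.5.
F_nw = 0.6 × 480 × 1.5 = 432 MPa.
φR_n = 0.75 × 432 × 749.4 × 10⁻³ = 242.8 kN.

φR_n ≈ 243 kN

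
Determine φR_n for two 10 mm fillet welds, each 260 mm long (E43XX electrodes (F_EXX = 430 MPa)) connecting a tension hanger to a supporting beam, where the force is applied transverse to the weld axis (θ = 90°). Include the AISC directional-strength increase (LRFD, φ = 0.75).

φR_n ≈ 1070 kN

t_e = 0.707 × 10 = 7.07 mm; A_we = 7.07 × 520 = 3676 mm².
Directional factor: 1.0 + 0.5 sin^1.5(90°) = 1.5.
F_nw = 0.6 × 430 × 1.5 = 387 MPa.
φR_n = 0.75 × 387 × 3676 × 10⁻³ = 1067 kN.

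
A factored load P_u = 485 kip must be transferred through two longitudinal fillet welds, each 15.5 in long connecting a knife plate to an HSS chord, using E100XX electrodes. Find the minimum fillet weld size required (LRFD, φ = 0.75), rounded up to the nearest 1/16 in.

E100XX → F_EXX = 100 ksi.
Total weld length L = 31 in.
Required throat t_e = P_u / (φ × 0.6 F_EXX × L) = 485 / (0.75 × 0.6 × 100 × 31) = 0.3477 in.
Required leg w = t_e / 0.707 = 0.4918 in → use 1/2 in.

w = 1/2 in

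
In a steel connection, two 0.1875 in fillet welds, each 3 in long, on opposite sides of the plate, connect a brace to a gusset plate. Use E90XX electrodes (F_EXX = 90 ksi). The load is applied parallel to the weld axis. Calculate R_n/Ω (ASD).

Effective throat t_e = 0.707 × 0.1875 = 0.1326 in.
Total length L = 6 in; A_we = 0.1326 × 6 = 0.7954 in².
F_nw = 0.6 F_EXX = 0.6 × 90 = 54 ksi.
R_n = 54 × 0.7954 = 42.95 kip; R_n/Ω = 42.95/2.0 = 21.48 kip.

R_n/Ω ≈ 21.5 kip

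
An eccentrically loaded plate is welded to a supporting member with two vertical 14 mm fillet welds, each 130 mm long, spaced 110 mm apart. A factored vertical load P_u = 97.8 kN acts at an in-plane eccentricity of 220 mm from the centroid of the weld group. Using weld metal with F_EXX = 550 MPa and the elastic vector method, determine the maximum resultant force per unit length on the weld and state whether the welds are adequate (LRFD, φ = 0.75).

Total weld length L_w = 260 mm. Treat welds as unit-width lines.
Polar moment about centroid: J = 2[d³/12 + d(b/2)²] = 2[130³/12 + 130×55²] = 1153000 mm³.
Direct shear f_v = P/L_w = 97.8×10³ / 260 = 376.2 N/mm (vertical).
Torsion M = P·e = 97.8×10³ × 220 = 21516000 N·mm.
Critical point at (x, y) = (55, 65) from centroid. f_tx = M·y/J = 1213 N/mm; f_ty = M·x/J = 1027 N/mm.
Resultant f_max = √[f_tx² + (f_v + f_ty)²] = √[1213² + (376.2 + 1027)²] = 1855 N/mm.
Capacity per unit length: φr_n = 0.75 × 0.6 × 550 × (0.707 × 14) = 2450 N/mm.
1855 ≤ 2450 → adequate.

f_max ≈ 1850 N/mm; adequate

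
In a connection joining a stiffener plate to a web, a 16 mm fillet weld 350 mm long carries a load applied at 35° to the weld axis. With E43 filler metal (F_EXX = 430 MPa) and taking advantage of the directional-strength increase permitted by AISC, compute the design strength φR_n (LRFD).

φR_n ≈ 933 kN

t_e = 0.707 × 16 = 11.31 mm; A_we = 11.31 × 350 = 3959 mm².
Directional factor: 1.0 + 0.5 sin^1.5(35°) = 1.217.
F_nw = 0.6 × 430 × 1.217 = 314 MPa.
φR_n = 0.75 × 314 × 3959 × 10⁻³ = 932.5 kN.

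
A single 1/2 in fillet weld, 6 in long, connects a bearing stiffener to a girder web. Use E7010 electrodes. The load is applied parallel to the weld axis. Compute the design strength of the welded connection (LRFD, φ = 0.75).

E70XX → F_EXX = 70 ksi.
Effective throat t_e = 0.707 × 0.5 = 0.3535 in.
Total length L = 6 in; A_we = 0.3535 × 6 = 2.121 in².
F_nw = 0.6 F_EXX = 0.6 × 70 = 42 ksi.
φR_n = 0.75 × 42 × 2.121 = 66.81 kips.

φR_n ≈ 66.8 kips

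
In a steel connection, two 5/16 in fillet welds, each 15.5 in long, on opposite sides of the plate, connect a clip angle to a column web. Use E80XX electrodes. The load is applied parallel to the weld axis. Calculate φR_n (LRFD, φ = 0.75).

φR_n ≈ 247 kip

E80XX → F_EXX = 80 ksi.
Effective throat t_e = 0.707 × 0.3125 = 0.2209 in.
Total length L = 31 in; A_we = 0.2209 × 31 = 6.849 in².
F_nw = 0.6 F_EXX = 0.6 × 80 = 48 ksi.
φR_n = 0.75 × 48 × 6.849 = 246.6 kip.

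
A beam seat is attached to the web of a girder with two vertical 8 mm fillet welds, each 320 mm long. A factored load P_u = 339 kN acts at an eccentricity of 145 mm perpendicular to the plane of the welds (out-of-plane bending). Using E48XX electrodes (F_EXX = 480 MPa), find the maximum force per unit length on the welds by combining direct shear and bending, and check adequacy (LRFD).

f_max ≈ 1530 N/mm; NOT adequate

L_w = 2 × 320 = 640 mm; section modulus (unit throat) S = 2 × L²/6 = 34130 mm².
Direct shear f_v = P/L_w = 339×10³/640 = 529.7 N/mm.
Moment M = P × e = 339×10³ × 145 = 49155000 N·mm; bending f_b = M/S = 1440 N/mm.
f_max = √(f_v² + f_b²) = √(529.7² + 1440²) = 1534 N/mm.
φr_n = 0.75 × 0.6 × 480 × (0.707 × 8) = 1222 N/mm → NOT adequate.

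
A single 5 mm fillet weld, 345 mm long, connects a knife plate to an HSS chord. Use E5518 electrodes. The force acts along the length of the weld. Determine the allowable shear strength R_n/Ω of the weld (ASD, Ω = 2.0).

R_n/Ω ≈ 201 kN

E55XX → F_EXX = 550 MPa.
Effective throat t_e = 0.707 × 5 = 3.535 mm.
Total length L = 345 mm; A_we = 3.535 × 345 = 1220 mm².
F_nw = 0.6 F_EXX = 0.6 × 550 = 330 MPa.
R_n = 330 × 1220 × 10⁻³ = 402.5 kN; R_n/Ω = 402.5/2.0 = 201.2 kN.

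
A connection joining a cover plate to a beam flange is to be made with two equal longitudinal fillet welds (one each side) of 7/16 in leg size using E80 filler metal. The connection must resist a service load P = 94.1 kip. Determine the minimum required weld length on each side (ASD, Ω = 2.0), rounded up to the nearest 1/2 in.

L = 6.5 in on each side

E80XX → F_EXX = 80 ksi.
Throat t_e = 0.707 × 0.4375 = 0.3093 in.
r_n/Ω = (0.6 × 80 × 0.3093) / 2.0 = 7.423 kip/in.
L_req = P / (r_n/Ω) = 94.1 / 7.423 = 12.68 in total.
Per side: 12.68 / 2 = 6.338 in.
Round up → use L = 6.5 in on each side.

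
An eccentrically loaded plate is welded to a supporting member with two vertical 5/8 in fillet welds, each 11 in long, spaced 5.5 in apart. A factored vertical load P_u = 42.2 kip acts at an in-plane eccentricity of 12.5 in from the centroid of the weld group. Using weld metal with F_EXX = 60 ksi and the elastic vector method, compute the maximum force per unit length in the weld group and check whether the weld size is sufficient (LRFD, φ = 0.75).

Total weld length L_w = 22 in. Treat welds as unit-width lines.
Polar moment about centroid: J = 2[d³/12 + d(b/2)²] = 2[11³/12 + 11×2.75²] = 388.2 in³.
Direct shear f_v = P/L_w = 42.2 / 22 = 1.918 kip/in (vertical).
Torsion M = P·e = 42.2 × 12.5 = 527.5 kip·in.
Critical point at (x, y) = (2.75, 5.5) from centroid. f_tx = M·y/J = 7.473 kip/in; f_ty = M·x/J = 3.737 kip/in.
Resultant f_max = √[f_tx² + (f_v + f_ty)²] = √[7.473² + (1.918 + 3.737)²] = 9.372 kip/in.
Capacity per unit length: φr_n = 0.75 × 0.6 × 60 × (0.707 × 0.625) = 11.93 kip/in.
9.372 ≤ 11.93 → adequate.

f_max ≈ 9.37 kip/in; adequate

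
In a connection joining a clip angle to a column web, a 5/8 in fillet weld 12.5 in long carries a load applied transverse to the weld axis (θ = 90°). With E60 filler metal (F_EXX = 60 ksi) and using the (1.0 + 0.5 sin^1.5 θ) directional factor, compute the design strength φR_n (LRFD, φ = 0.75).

t_e = 0.707 × 0.625 = 0.4419 in; A_we = 0.4419 × 12.5 = 5.523 in².
Directional factor: 1.0 + 0.5 sin^1.5(90°) = 1.5.
F_nw = 0.6 × 60 × 1.5 = 54 ksi.
φR_n = 0.75 × 54 × 5.523 = 223.7 kip.

φR_n ≈ 224 kip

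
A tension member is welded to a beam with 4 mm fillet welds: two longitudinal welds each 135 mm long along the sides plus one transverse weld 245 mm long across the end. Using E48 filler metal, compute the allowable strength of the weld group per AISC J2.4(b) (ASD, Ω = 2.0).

R_n/Ω ≈ 243 kN

E48XX → F_EXX = 480 MPa.
t_e = 0.707 × 4 = 2.828 mm.
R_nwl = 0.6 × 480 × 2.828 × 270 × 10⁻³ = 219.9 kN (longitudinal, 2 welds).
R_nwt = 0.6 × 480 × 2.828 × 245 × 10⁻³ = 199.5 kN (transverse, base value).
(i) R_nwl + R_nwt = 419.4 kN; (ii) 0.85 R_nwl + 1.5 R_nwt = 486.2 kN.
R_n = max = 486.2 kN [governs: (ii)]; R_n/Ω = 243.1 kN.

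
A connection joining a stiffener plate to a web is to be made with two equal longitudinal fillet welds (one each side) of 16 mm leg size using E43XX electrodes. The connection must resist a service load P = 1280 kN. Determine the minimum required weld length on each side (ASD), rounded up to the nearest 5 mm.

L = 440 mm on each side

E43XX → F_EXX = 430 MPa.
Throat t_e = 0.707 × 16 = 11.31 mm.
r_n/Ω = (0.6 × 430 × 11.31) / 2.0 = 1459 N/mm = 1.459 kN/mm.
L_req = P / (r_n/Ω) = 1280 / 1.459 = 877.2 mm total.
Per side: 877.2 / 2 = 438.6 mm.
Round up → use L = 440 mm on each side.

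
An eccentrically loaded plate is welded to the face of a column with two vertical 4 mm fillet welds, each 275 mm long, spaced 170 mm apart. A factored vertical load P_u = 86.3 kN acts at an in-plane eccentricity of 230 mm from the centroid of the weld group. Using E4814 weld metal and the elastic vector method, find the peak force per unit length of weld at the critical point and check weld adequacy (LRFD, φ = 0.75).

f_max ≈ 531 N/mm; adequate

E48XX → F_EXX = 480 MPa.
Total weld length L_w = 550 mm. Treat welds as unit-width lines.
Polar moment about centroid: J = 2[d³/12 + d(b/2)²] = 2[275³/12 + 275×85²] = 7440000 mm³.
Direct shear f_v = P/L_w = 86.3×10³ / 550 = 156.9 N/mm (vertical).
Torsion M = P·e = 86.3×10³ × 230 = 19849000 N·mm.
Critical point at (x, y) = (85, 137.5) from centroid. f_tx = M·y/J = 366.8 N/mm; f_ty = M·x/J = 226.8 N/mm.
Resultant f_max = √[f_tx² + (f_v + f_ty)²] = √[366.8² + (156.9 + 226.8)²] = 530.8 N/mm.
Capacity per unit length: φr_n = 0.75 × 0.6 × 480 × (0.707 × 4) = 610.8 N/mm.
530.8 ≤ 610.8 → adequate.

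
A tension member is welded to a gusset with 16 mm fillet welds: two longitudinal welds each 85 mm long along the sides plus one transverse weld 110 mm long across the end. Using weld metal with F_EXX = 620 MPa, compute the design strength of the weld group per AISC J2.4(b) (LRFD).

t_e = 0.707 × 16 = 11.31 mm.
R_nwl = 0.6 × 620 × 11.31 × 170 × 10⁻³ = 715.4 kN (longitudinal, 2 welds).
R_nwt = 0.6 × 620 × 11.31 × 110 × 10⁻³ = 462.9 kN (transverse, base value).
(i) R_nwl + R_nwt = 1178 kN; (ii) 0.85 R_nwl + 1.5 R_nwt = 1302 kN.
R_n = max = 1302 kN [governs: (ii)]; φR_n = 976.8 kN.

φR_n ≈ 977 kN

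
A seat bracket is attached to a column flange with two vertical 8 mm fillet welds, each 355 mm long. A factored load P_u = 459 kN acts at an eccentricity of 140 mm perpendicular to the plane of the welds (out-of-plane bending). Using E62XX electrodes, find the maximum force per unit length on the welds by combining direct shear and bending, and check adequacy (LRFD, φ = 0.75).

f_max ≈ 1660 N/mm; NOT adequate

E62XX → F_EXX = 620 MPa.
L_w = 2 × 355 = 710 mm; section modulus (unit throat) S = 2 × L²/6 = 42010 mm².
Direct shear f_v = P/L_w = 459×10³/710 = 646.5 N/mm.
Moment M = P × e = 459×10³ × 140 = 64260000 N·mm; bending f_b = M/S = 1530 N/mm.
f_max = √(f_v² + f_b²) = √(646.5² + 1530²) = 1661 N/mm.
φr_n = 0.75 × 0.6 × 620 × (0.707 × 8) = 1578 N/mm → NOT adequate.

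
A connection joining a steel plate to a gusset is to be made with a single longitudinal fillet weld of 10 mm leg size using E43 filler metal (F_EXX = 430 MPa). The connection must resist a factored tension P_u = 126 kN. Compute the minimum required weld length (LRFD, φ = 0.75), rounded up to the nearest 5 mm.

L = 95 mm

Throat t_e = 0.707 × 10 = 7.07 mm.
φr_n = 0.75 × 0.6 × 430 × 7.07 × 10⁻³ = 1.368 kN/mm.
L_req = P_u / φr_n = 126 / 1.368 = 92.1 mm total.
Round up → use L = 95 mm.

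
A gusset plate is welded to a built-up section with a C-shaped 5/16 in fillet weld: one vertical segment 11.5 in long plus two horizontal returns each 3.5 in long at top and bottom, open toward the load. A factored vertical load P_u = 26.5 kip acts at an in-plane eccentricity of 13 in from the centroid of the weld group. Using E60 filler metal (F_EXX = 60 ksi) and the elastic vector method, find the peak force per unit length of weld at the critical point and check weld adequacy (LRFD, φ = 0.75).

f_max ≈ 6.59 kip/in; NOT adequate

Total weld length L_w = 18.5 in. Treat welds as unit-width lines.
Centroid: x̄ = 2×3.5×1.75 / 18.5 = 0.6622 in from the vertical weld.
Polar moment about centroid: J = I_x + I_y = [11.5³/12 + 2×3.5×5.75²] + [11.5×0.6622² + 2(3.5³/12 + 3.5×1.088²)] = 378.6 in³.
Direct shear f_v = P/L_w = 26.5 / 18.5 = 1.432 kip/in (vertical).
Torsion M = P·e = 26.5 × 13 = 344.5 kip·in.
Critical point at (x, y) = (2.838, 5.75) from centroid. f_tx = M·y/J = 5.231 kip/in; f_ty = M·x/J = 2.582 kip/in.
Resultant f_max = √[f_tx² + (f_v + f_ty)²] = √[5.231² + (1.432 + 2.582)²] = 6.594 kip/in.
Capacity per unit length: φr_n = 0.75 × 0.6 × 60 × (0.707 × 0.3125) = 5.965 kip/in.
6.594 > 5.965 → NOT adequate.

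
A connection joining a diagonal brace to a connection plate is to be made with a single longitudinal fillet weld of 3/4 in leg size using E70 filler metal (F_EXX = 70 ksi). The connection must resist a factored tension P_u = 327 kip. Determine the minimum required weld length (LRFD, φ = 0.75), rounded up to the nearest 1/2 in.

Throat t_e = 0.707 × 0.75 = 0.5302 in.
φr_n = 0.75 × 0.6 × 70 × 0.5302 = 16.7 kip/in.
L_req = P_u / φr_n = 327 / 16.7 = 19.58 in total.
Round up → use L = 20 in.

L = 20 in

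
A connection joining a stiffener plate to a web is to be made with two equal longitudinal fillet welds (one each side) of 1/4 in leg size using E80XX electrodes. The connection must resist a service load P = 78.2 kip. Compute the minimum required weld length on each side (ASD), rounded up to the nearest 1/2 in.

E80XX → F_EXX = 80 ksi.
Throat t_e = 0.707 × 0.25 = 0.1767 in.
r_n/Ω = (0.6 × 80 × 0.1767) / 2.0 = 4.242 kip/in.
L_req = P / (r_n/Ω) = 78.2 / 4.242 = 18.43 in total.
Per side: 18.43 / 2 = 9.217 in.
Round up → use L = 9.5 in on each side.

L = 9.5 in on each side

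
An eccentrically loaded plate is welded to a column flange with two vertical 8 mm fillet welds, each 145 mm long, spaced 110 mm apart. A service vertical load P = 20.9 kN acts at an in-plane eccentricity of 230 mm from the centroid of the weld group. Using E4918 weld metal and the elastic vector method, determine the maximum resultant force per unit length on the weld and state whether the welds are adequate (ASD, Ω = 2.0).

E49XX → F_EXX = 490 MPa.
Total weld length L_w = 290 mm. Treat welds as unit-width lines.
Polar moment about centroid: J = 2[d³/12 + d(b/2)²] = 2[145³/12 + 145×55²] = 1385000 mm³.
Direct shear f_v = P/L_w = 20.9×10³ / 290 = 72.07 N/mm (vertical).
Torsion M = P·e = 20.9×10³ × 230 = 4807000 N·mm.
Critical point at (x, y) = (55, 72.5) from centroid. f_tx = M·y/J = 251.6 N/mm; f_ty = M·x/J = 190.8 N/mm.
Resultant f_max = √[f_tx² + (f_v + f_ty)²] = √[251.6² + (72.07 + 190.8)²] = 363.9 N/mm.
Capacity per unit length: r_n/Ω = (1/2.0) × 0.6 × 490 × (0.707 × 8) = 831.4 N/mm.
363.9 ≤ 831.4 → adequate.

f_max ≈ 364 N/mm; adequate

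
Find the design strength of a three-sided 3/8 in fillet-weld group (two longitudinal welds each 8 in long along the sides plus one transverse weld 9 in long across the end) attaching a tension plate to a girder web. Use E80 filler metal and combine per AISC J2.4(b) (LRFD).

E80XX → F_EXX = 80 ksi.
t_e = 0.707 × 0.375 = 0.2651 in.
R_nwl = 0.6 × 80 × 0.2651 × 16 = 203.6 kips (longitudinal, 2 welds).
R_nwt = 0.6 × 80 × 0.2651 × 9 = 114.5 kips (transverse, base value).
(i) R_nwl + R_nwt = 318.1 kips; (ii) 0.85 R_nwl + 1.5 R_nwt = 344.9 kips.
R_n = max = 344.9 kips [governs: (ii)]; φR_n = 258.7 kips.

φR_n ≈ 259 kips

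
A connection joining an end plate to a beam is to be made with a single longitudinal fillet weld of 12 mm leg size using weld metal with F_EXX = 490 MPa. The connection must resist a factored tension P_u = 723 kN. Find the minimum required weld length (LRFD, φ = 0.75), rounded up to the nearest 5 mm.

Throat t_e = 0.707 × 12 = 8.484 mm.
φr_n = 0.75 × 0.6 × 490 × 8.484 × 10⁻³ = 1.871 kN/mm.
L_req = P_u / φr_n = 723 / 1.871 = 386.5 mm total.
Round up → use L = 390 mm.

L = 390 mm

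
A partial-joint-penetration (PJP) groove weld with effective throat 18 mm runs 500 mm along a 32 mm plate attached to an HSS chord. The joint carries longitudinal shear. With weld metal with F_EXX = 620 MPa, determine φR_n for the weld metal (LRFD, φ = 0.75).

Effective throat (given) t_e = 18 mm.
A_we = 18 × 500 = 9000 mm².
F_nw = 0.6 F_EXX = 372 MPa.
φR_n = 0.75 × 372 × 9000 × 10⁻³ = 2511 kN.

φR_n ≈ 2510 kN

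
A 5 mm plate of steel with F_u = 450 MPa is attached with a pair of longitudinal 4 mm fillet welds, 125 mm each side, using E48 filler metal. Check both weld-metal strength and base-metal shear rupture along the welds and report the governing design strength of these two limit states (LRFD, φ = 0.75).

E48XX → F_EXX = 480 MPa.
t_e = 0.707 × 4 = 2.828 mm; L = 250 mm.
Weld metal: φR_n = 0.75 × 0.6 × 480 × 2.828 × 250 × 10⁻³ = 152.7 kN.
Base metal (shear rupture): φR_n = 0.75 × 0.6 × 450 × 5 × 250 × 10⁻³ = 253.1 kN.
Governing: weld metal.

φR_n ≈ 153 kN (weld metal governs)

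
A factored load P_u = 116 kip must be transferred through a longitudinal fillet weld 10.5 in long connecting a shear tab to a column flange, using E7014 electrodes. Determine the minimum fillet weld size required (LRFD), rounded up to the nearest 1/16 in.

w = 1/2 in

E70XX → F_EXX = 70 ksi.
Total weld length L = 10.5 in.
Required throat t_e = P_u / (φ × 0.6 F_EXX × L) = 116 / (0.75 × 0.6 × 70 × 10.5) = 0.3507 in.
Required leg w = t_e / 0.707 = 0.4961 in → use 1/2 in.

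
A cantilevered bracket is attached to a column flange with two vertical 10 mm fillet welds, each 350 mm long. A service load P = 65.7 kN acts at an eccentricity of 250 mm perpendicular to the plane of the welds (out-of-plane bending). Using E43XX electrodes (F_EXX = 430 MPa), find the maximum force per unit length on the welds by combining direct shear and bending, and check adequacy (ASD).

f_max ≈ 413 N/mm; adequate

L_w = 2 × 350 = 700 mm; section modulus (unit throat) S = 2 × L²/6 = 40830 mm².
Direct shear f_v = P/L_w = 65.7×10³/700 = 93.86 N/mm.
Moment M = P × e = 65.7×10³ × 250 = 16425000 N·mm; bending f_b = M/S = 402.2 N/mm.
f_max = √(f_v² + f_b²) = √(93.86² + 402.2²) = 413 N/mm.
r_n/Ω = (1/2.0) × 0.6 × 430 × (0.707 × 10) = 912 N/mm → adequate.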